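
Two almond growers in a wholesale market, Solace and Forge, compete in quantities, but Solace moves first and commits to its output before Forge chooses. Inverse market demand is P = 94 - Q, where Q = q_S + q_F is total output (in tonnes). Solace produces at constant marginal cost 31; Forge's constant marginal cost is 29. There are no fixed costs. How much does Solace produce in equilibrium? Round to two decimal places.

30.50

The follower Forge best-responds to any q_S: π_F = (94 - Q)q_F - 29q_F.
Setting the follower's marginal profit to zero, 65 - q_S - 2q_F = 0, i.e. q_F = (65 - q_S)/2.
The leader anticipates this reaction. Substituting into P = 94 - Q gives P = 123/2 - (1/2)q_S, so π_S = (123/2 - (1/2)q_S)q_S - 31q_S.
Maximising: ∂π_S/∂q_S = 61/2 - q_S = 0, giving q_S = 61/2.
Then q_F = (65 - 61/2)/2 = 69/4.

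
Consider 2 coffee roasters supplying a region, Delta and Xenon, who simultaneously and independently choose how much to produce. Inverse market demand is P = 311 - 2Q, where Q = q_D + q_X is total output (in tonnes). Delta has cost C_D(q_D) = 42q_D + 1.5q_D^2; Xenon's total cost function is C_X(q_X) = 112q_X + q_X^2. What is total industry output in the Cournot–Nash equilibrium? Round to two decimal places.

Delta's profit: π_D = (311 - 2Q)q_D - (42q_D + (3/2)q_D²). Setting ∂π_D/∂q_D = 0: 269 - 7q_D - 2(q_X) = 0.
Xenon's first-order condition: 199 - 6q_X - 2(q_D) = 0.
Rearranging gives the reaction functions q_D = (269 - 2q_X)/7 and q_X = (199 - 2q_D)/6.
Solving the pair: q_D = 32, q_X = 45/2.
Total output Q = 32 + 45/2 = 109/2.

54.50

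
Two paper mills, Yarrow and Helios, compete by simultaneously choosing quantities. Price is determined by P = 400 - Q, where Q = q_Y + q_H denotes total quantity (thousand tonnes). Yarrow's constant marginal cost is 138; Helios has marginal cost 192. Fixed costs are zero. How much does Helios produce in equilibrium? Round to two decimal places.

Yarrow's profit: π_Y = (400 - Q)q_Y - (138q_Y). Setting ∂π_Y/∂q_Y = 0: 262 - 2q_Y - (q_H) = 0.
Helios's first-order condition: 208 - 2q_H - (q_Y) = 0.
Rearranging gives the reaction functions q_Y = (262 - q_H)/2 and q_H = (208 - q_Y)/2.
Substituting one into the other gives q_Y = 316/3 and q_H = 154/3.

51.33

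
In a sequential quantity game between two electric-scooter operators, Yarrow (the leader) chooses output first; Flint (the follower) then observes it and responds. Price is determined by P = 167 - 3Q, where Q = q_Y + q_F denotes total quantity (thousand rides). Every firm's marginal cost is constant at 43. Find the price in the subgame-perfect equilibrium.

The follower Flint best-responds to any q_Y: π_F = (167 - 3Q)q_F - 43q_F.
Setting the follower's marginal profit to zero, 124 - 3q_Y - 6q_F = 0, i.e. q_F = (124 - 3q_Y)/6.
The leader anticipates this reaction. Substituting into P = 167 - 3Q gives P = 105 - (3/2)q_Y, so π_Y = (105 - (3/2)q_Y)q_Y - 43q_Y.
The leader's first-order condition 62 - 3q_Y = 0 yields q_Y = 62/3.
Then q_F = (124 - 3·(62/3))/6 = 31/3.
Total output Q = 31, so price P = 167 - 3·31 = 74.

74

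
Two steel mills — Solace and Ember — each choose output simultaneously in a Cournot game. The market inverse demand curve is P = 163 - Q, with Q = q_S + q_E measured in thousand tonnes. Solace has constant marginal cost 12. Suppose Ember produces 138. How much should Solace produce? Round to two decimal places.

6.50

With the rival's output fixed at 138, Solace's profit is π_S = (163 - 138 - q_S)q_S - (12q_S) = (25 - q_S)q_S - (12q_S).
∂π_S/∂q_S = 13 - 2q_S = 0, so q_S = 13/2.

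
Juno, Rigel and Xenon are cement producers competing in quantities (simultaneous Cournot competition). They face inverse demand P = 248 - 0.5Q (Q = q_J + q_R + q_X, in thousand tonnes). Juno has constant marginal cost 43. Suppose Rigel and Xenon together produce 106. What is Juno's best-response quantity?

With rivals' combined output fixed at 106, Juno's profit is π_J = (248 - (1/2)·106 - (1/2)q_J)q_J - (43q_J) = (195 - (1/2)q_J)q_J - (43q_J).
∂π_J/∂q_J = 152 - q_J = 0, so q_J = 152.

152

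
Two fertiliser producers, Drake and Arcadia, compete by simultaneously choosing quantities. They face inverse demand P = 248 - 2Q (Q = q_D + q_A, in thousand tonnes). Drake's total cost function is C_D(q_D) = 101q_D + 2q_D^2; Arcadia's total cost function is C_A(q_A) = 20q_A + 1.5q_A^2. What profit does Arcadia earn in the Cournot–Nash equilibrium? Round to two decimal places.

Drake's profit: π_D = (248 - 2Q)q_D - (101q_D + 2q_D²). Setting ∂π_D/∂q_D = 0: 147 - 8q_D - 2(q_A) = 0.
Arcadia's first-order condition: 228 - 7q_A - 2(q_D) = 0.
Rearranging gives the reaction functions q_D = (147 - 2q_A)/8 and q_A = (228 - 2q_D)/7.
Substituting one into the other gives q_D = 573/52 and q_A = 765/26.
Price P = 248 - 2·40.4423 = 167.1154.
Arcadia's profit: 167.1154·(765/26) - 20·(765/26) - (3/2)(765/26)² = 3030.0111.

3030.01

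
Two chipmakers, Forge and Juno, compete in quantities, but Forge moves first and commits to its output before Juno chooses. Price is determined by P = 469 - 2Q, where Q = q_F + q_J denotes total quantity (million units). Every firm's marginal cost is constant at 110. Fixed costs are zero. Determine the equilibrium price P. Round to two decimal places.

Solve by backward induction. Given q_F, the follower Juno maximises π_J = (469 - 2q_F - 2q_J)q_J - 110q_J.
Setting the follower's marginal profit to zero, 359 - 2q_F - 4q_J = 0, i.e. q_J = (359 - 2q_F)/4.
Forge substitutes q_J(q_F) into its own profit: π_F = q_F(469 - 2q_F - (359 - 2q_F)/2) - 110q_F = (579/2 - q_F)q_F - 110q_F.
Leader FOC: 359/2 - 2q_F = 0, so q_F = 359/4.
Then q_J = (359 - 2·(359/4))/4 = 359/8.
Total output Q = 1077/8, so price P = 469 - 2·(1077/8) = 799/4.

199.75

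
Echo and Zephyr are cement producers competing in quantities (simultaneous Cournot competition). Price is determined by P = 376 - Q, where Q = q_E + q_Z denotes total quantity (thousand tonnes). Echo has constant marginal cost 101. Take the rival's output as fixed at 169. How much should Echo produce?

With the rival's output fixed at 169, Echo's profit is π_E = (376 - 169 - q_E)q_E - (101q_E) = (207 - q_E)q_E - (101q_E).
∂π_E/∂q_E = 106 - 2q_E = 0, so q_E = 53.

53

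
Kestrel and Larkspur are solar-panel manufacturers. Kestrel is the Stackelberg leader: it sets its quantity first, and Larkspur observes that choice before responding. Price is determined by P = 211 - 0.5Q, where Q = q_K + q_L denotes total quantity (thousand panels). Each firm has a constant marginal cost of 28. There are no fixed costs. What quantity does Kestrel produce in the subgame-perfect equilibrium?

The follower Larkspur best-responds to any q_K: π_L = (211 - 0.5Q)q_L - 28q_L.
Setting the follower's marginal profit to zero, 183 - (1/2)q_K - q_L = 0, i.e. q_L = (183 - (1/2)q_K).
Kestrel substitutes q_L(q_K) into its own profit: π_K = q_K(211 - (1/2)q_K - (183 - (1/2)q_K)/2) - 28q_K = (239/2 - (1/4)q_K)q_K - 28q_K.
Leader FOC: 183/2 - (1/2)q_K = 0, so q_K = 183.
Then q_L = (183 - (1/2)·183) = 183/2.

183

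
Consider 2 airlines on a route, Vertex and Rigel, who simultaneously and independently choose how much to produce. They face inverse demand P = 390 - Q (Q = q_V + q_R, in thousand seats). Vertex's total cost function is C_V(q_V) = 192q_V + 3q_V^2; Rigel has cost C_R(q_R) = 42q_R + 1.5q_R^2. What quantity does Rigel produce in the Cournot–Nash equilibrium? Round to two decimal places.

66.31

Vertex's profit: π_V = (390 - Q)q_V - (192q_V + 3q_V²). Setting ∂π_V/∂q_V = 0: 198 - 8q_V - (q_R) = 0.
Rigel's first-order condition: 348 - 5q_R - (q_V) = 0.
Best responses: q_V = (198 - q_R)/8, q_R = (348 - q_V)/5.
Solving the pair: q_V = 214/13, q_R = 862/13.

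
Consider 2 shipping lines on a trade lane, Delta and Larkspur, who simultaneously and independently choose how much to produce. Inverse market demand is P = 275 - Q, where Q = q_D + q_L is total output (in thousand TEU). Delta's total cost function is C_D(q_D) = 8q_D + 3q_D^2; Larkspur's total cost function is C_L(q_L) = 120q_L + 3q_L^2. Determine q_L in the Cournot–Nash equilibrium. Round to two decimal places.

15.44

Delta's profit: π_D = (275 - Q)q_D - (8q_D + 3q_D²). Setting ∂π_D/∂q_D = 0: 267 - 8q_D - (q_L) = 0.
Larkspur's first-order condition: 155 - 8q_L - (q_D) = 0.
Best responses: q_D = (267 - q_L)/8, q_L = (155 - q_D)/8.
Substituting one into the other gives q_D = 283/9 and q_L = 139/9.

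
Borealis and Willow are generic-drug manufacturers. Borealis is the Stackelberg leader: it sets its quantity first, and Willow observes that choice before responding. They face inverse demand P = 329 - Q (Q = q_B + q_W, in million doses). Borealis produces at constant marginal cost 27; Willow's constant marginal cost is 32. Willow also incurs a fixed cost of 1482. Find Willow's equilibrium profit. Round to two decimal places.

3666.06

The follower Willow best-responds to any q_B: π_W = (329 - Q)q_W - 32q_W.
Follower FOC: 297 - q_B - 2q_W = 0, so q_W(q_B) = (297 - q_B)/2.
Borealis substitutes q_W(q_B) into its own profit: π_B = q_B(329 - q_B - (297 - q_B)/2) - 27q_B = (361/2 - (1/2)q_B)q_B - 27q_B.
The leader's first-order condition 307/2 - q_B = 0 yields q_B = 307/2.
Then q_W = (297 - 307/2)/2 = 287/4.
Price P = 329 - 901/4 = 415/4.
Willow's profit: (415/4 - 32)·(287/4) - 1482 = 3666.0625.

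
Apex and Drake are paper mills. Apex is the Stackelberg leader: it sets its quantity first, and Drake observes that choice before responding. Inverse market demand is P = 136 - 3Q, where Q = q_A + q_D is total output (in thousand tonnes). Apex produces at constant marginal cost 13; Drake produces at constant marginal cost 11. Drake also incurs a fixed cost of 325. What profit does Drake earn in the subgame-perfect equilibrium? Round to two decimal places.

21.69

Solve by backward induction. Given q_A, the follower Drake maximises π_D = (136 - 3q_A - 3q_D)q_D - 11q_D.
Setting the follower's marginal profit to zero, 125 - 3q_A - 6q_D = 0, i.e. q_D = (125 - 3q_A)/6.
Apex substitutes q_D(q_A) into its own profit: π_A = q_A(136 - 3q_A - (125 - 3q_A)/2) - 13q_A = (147/2 - (3/2)q_A)q_A - 13q_A.
Leader FOC: 121/2 - 3q_A = 0, so q_A = 121/6.
Then q_D = (125 - 3·(121/6))/6 = 43/4.
Price P = 136 - 3·(371/12) = 173/4.
Drake's profit: (173/4 - 11)·(43/4) - 325 = 347/16.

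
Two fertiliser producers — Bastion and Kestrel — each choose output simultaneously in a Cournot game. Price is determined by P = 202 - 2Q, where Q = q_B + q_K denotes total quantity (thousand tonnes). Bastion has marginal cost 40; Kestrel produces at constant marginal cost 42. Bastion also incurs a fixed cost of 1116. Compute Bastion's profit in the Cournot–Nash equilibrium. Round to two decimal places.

Bastion's profit: π_B = (202 - 2Q)q_B - (40q_B). Setting ∂π_B/∂q_B = 0: 162 - 4q_B - 2(q_K) = 0.
Kestrel's profit: π_K = (202 - 2Q)q_K - (42q_K). Setting ∂π_K/∂q_K = 0: 160 - 4q_K - 2(q_B) = 0.
So q_B = (162 - 2q_K)/4 and q_K = (160 - 2q_B)/4.
Solving the pair: q_B = 82/3, q_K = 79/3.
Price P = 202 - 2·(161/3) = 284/3.
Bastion's profit: (284/3 - 40)·(82/3) - 1116 = 378.2222.

378.22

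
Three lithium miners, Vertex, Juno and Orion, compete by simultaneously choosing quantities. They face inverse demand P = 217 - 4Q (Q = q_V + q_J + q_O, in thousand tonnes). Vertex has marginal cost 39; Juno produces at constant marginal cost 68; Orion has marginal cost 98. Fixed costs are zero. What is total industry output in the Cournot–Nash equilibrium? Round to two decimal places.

27.88

Vertex's profit: π_V = (217 - 4Q)q_V - (39q_V). Setting ∂π_V/∂q_V = 0: 178 - 8q_V - 4(q_J + q_O) = 0.
Juno's profit: π_J = (217 - 4Q)q_J - (68q_J). Setting ∂π_J/∂q_J = 0: 149 - 8q_J - 4(q_V + q_O) = 0.
Orion's profit: π_O = (217 - 4Q)q_O - (98q_O). Setting ∂π_O/∂q_O = 0: 119 - 8q_O - 4(q_V + q_J) = 0.
Summing all 3 equations gives 446 − 16Q = 0, hence Q = 223/8.
Back-substituting: q_V = (178 − 223/2)/4 = 133/8, q_J = (149 − 223/2)/4 = 75/8, q_O = (119 − 223/2)/4 = 15/8.
Total output Q = 133/8 + 75/8 + 15/8 = 223/8.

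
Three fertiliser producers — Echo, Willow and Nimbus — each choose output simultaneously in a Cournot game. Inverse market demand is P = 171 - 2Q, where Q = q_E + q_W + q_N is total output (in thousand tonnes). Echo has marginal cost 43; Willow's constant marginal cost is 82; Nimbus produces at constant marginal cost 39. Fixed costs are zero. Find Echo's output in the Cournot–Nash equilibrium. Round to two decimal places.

Echo's profit: π_E = (171 - 2Q)q_E - (43q_E). Setting ∂π_E/∂q_E = 0: 128 - 4q_E - 2(q_W + q_N) = 0.
Willow's profit: π_W = (171 - 2Q)q_W - (82q_W). Setting ∂π_W/∂q_W = 0: 89 - 4q_W - 2(q_E + q_N) = 0.
Nimbus's profit: π_N = (171 - 2Q)q_N - (39q_N). Setting ∂π_N/∂q_N = 0: 132 - 4q_N - 2(q_E + q_W) = 0.
Adding the 3 conditions: 349 − 4Q − 4Q = 0, i.e. Q = 349/8.
Back-substituting: q_E = (128 − 349/4)/2 = 163/8, q_W = (89 − 349/4)/2 = 7/8, q_N = (132 − 349/4)/2 = 179/8.

20.38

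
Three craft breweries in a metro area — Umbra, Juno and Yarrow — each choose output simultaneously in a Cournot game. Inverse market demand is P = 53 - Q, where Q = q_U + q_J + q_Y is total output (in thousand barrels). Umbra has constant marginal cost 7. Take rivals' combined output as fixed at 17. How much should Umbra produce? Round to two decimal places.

With rivals' combined output fixed at 17, Umbra's profit is π_U = (53 - 17 - q_U)q_U - (7q_U) = (36 - q_U)q_U - (7q_U).
∂π_U/∂q_U = 29 - 2q_U = 0, so q_U = 29/2.

14.50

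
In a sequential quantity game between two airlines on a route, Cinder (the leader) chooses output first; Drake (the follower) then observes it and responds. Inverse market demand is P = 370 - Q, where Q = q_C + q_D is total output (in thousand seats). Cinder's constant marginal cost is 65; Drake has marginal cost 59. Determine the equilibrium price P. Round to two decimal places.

139.75

Solve by backward induction. Given q_C, the follower Drake maximises π_D = (370 - q_C - q_D)q_D - 59q_D.
∂π_D/∂q_D = 311 - q_C - 2q_D = 0 gives the reaction function q_D = (311 - q_C)/2.
Cinder substitutes q_D(q_C) into its own profit: π_C = q_C(370 - q_C - (311 - q_C)/2) - 65q_C = (429/2 - (1/2)q_C)q_C - 65q_C.
The leader's first-order condition 299/2 - q_C = 0 yields q_C = 299/2.
Then q_D = (311 - 299/2)/2 = 323/4.
Total output Q = 921/4, so price P = 370 - 921/4 = 559/4.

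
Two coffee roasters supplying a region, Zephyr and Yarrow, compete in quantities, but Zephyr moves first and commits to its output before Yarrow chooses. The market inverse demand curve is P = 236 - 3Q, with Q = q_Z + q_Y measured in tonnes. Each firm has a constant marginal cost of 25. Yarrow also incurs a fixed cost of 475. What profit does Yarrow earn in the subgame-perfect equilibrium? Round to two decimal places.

The follower Yarrow best-responds to any q_Z: π_Y = (236 - 3Q)q_Y - 25q_Y.
Follower FOC: 211 - 3q_Z - 6q_Y = 0, so q_Y(q_Z) = (211 - 3q_Z)/6.
The leader anticipates this reaction. Substituting into P = 236 - 3Q gives P = 261/2 - (3/2)q_Z, so π_Z = (261/2 - (3/2)q_Z)q_Z - 25q_Z.
The leader's first-order condition 211/2 - 3q_Z = 0 yields q_Z = 211/6.
Then q_Y = (211 - 3·(211/6))/6 = 211/12.
Price P = 236 - 3·(211/4) = 311/4.
Yarrow's profit: (311/4 - 25)·(211/12) - 475 = 452.5208.

452.52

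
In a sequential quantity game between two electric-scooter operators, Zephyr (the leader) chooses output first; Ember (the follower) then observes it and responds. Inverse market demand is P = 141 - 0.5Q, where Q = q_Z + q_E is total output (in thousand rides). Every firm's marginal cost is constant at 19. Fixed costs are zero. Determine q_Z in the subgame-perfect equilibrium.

The follower Ember best-responds to any q_Z: π_E = (141 - 0.5Q)q_E - 19q_E.
Setting the follower's marginal profit to zero, 122 - (1/2)q_Z - q_E = 0, i.e. q_E = (122 - (1/2)q_Z).
Zephyr substitutes q_E(q_Z) into its own profit: π_Z = q_Z(141 - (1/2)q_Z - (122 - (1/2)q_Z)/2) - 19q_Z = (80 - (1/4)q_Z)q_Z - 19q_Z.
Leader FOC: 61 - (1/2)q_Z = 0, so q_Z = 122.
Then q_E = (122 - (1/2)·122) = 61.

122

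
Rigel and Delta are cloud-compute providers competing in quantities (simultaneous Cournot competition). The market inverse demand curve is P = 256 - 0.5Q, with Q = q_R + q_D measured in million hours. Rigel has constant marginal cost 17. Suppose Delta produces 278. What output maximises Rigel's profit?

100

With the rival's output fixed at 278, Rigel's profit is π_R = (256 - (1/2)·278 - (1/2)q_R)q_R - (17q_R) = (117 - (1/2)q_R)q_R - (17q_R).
∂π_R/∂q_R = 100 - q_R = 0, so q_R = 100.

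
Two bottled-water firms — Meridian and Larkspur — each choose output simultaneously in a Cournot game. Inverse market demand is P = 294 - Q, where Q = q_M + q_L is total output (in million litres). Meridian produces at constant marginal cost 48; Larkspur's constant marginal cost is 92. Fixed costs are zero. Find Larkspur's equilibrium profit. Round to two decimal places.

2773.78

Meridian's profit: π_M = (294 - Q)q_M - (48q_M). Setting ∂π_M/∂q_M = 0: 246 - 2q_M - (q_L) = 0.
Larkspur's first-order condition: 202 - 2q_L - (q_M) = 0.
Rearranging gives the reaction functions q_M = (246 - q_L)/2 and q_L = (202 - q_M)/2.
Substituting one into the other gives q_M = 290/3 and q_L = 158/3.
Price P = 294 - 448/3 = 434/3.
Larkspur's profit: (434/3 - 92)·(158/3) = 2773.7778.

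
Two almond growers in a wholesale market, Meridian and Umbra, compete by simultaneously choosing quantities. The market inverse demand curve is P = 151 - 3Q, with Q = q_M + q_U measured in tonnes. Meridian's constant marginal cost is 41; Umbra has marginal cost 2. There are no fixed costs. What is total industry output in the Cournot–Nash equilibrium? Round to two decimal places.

Meridian's profit: π_M = (151 - 3Q)q_M - (41q_M). Setting ∂π_M/∂q_M = 0: 110 - 6q_M - 3(q_U) = 0.
Umbra's first-order condition: 149 - 6q_U - 3(q_M) = 0.
Rearranging gives the reaction functions q_M = (110 - 3q_U)/6 and q_U = (149 - 3q_M)/6.
Substituting one into the other gives q_M = 71/9 and q_U = 188/9.
Total output Q = 71/9 + 188/9 = 259/9.

28.78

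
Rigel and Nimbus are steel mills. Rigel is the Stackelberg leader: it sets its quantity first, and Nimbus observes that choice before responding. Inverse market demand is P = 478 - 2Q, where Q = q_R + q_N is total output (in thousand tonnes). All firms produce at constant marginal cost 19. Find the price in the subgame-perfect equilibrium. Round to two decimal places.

Solve by backward induction. Given q_R, the follower Nimbus maximises π_N = (478 - 2q_R - 2q_N)q_N - 19q_N.
Follower FOC: 459 - 2q_R - 4q_N = 0, so q_N(q_R) = (459 - 2q_R)/4.
Rigel substitutes q_N(q_R) into its own profit: π_R = q_R(478 - 2q_R - (459 - 2q_R)/2) - 19q_R = (497/2 - q_R)q_R - 19q_R.
The leader's first-order condition 459/2 - 2q_R = 0 yields q_R = 459/4.
Then q_N = (459 - 2·(459/4))/4 = 459/8.
Total output Q = 1377/8, so price P = 478 - 2·(1377/8) = 535/4.

133.75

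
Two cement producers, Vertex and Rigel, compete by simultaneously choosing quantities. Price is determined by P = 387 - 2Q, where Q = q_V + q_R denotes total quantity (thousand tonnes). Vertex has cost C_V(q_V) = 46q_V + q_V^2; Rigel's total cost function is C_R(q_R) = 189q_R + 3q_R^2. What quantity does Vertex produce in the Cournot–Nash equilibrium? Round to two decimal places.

53.82

Vertex's profit: π_V = (387 - 2Q)q_V - (46q_V + q_V²). Setting ∂π_V/∂q_V = 0: 341 - 6q_V - 2(q_R) = 0.
Rigel's first-order condition: 198 - 10q_R - 2(q_V) = 0.
Best responses: q_V = (341 - 2q_R)/6, q_R = (198 - 2q_V)/10.
Substituting one into the other gives q_V = 1507/28 and q_R = 253/28.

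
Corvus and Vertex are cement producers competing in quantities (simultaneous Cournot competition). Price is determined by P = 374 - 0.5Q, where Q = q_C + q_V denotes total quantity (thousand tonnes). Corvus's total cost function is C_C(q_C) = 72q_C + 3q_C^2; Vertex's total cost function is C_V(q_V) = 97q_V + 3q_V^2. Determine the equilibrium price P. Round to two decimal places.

Corvus's profit: π_C = (374 - 0.5Q)q_C - (72q_C + 3q_C²). Setting ∂π_C/∂q_C = 0: 302 - 7q_C - (1/2)(q_V) = 0.
Vertex's profit: π_V = (374 - 0.5Q)q_V - (97q_V + 3q_V²). Setting ∂π_V/∂q_V = 0: 277 - 7q_V - (1/2)(q_C) = 0.
Rearranging gives the reaction functions q_C = (302 - (1/2)q_V)/7 and q_V = (277 - (1/2)q_C)/7.
Solving the pair: q_C = 40.5231, q_V = 36.6769.
Total output Q = 386/5, so price P = 374 - (1/2)·(386/5) = 1677/5.

335.40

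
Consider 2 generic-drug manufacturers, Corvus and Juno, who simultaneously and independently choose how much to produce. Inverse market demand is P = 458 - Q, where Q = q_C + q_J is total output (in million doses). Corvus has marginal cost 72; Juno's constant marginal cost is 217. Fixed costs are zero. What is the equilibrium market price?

249

Corvus's profit: π_C = (458 - Q)q_C - (72q_C). Setting ∂π_C/∂q_C = 0: 386 - 2q_C - (q_J) = 0.
Juno's first-order condition: 241 - 2q_J - (q_C) = 0.
So q_C = (386 - q_J)/2 and q_J = (241 - q_C)/2.
Solving the pair: q_C = 177, q_J = 32.
Total output Q = 209, so price P = 458 - 209 = 249.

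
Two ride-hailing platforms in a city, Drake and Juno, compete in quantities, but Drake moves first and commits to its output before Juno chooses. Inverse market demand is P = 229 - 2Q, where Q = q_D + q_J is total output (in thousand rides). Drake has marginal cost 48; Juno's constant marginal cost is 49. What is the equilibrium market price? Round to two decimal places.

93.50

Solve by backward induction. Given q_D, the follower Juno maximises π_J = (229 - 2q_D - 2q_J)q_J - 49q_J.
Follower FOC: 180 - 2q_D - 4q_J = 0, so q_J(q_D) = (180 - 2q_D)/4.
Drake substitutes q_J(q_D) into its own profit: π_D = q_D(229 - 2q_D - (180 - 2q_D)/2) - 48q_D = (139 - q_D)q_D - 48q_D.
Leader FOC: 91 - 2q_D = 0, so q_D = 91/2.
Then q_J = (180 - 2·(91/2))/4 = 89/4.
Total output Q = 271/4, so price P = 229 - 2·(271/4) = 187/2.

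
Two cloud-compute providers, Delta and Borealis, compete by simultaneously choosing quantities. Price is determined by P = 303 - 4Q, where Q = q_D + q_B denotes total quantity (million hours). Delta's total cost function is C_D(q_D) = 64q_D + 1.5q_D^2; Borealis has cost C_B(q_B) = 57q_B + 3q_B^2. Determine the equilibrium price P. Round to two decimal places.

183.81

Delta's profit: π_D = (303 - 4Q)q_D - (64q_D + (3/2)q_D²). Setting ∂π_D/∂q_D = 0: 239 - 11q_D - 4(q_B) = 0.
Borealis's first-order condition: 246 - 14q_B - 4(q_D) = 0.
So q_D = (239 - 4q_B)/11 and q_B = (246 - 4q_D)/14.
Solving the pair: q_D = 1181/69, q_B = 875/69.
Total output Q = 29.7971, so price P = 303 - 4·29.7971 = 183.8116.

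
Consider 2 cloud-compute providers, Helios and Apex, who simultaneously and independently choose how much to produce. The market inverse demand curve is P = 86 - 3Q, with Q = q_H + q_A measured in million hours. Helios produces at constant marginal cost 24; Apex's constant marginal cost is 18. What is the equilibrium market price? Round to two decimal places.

42.67

Helios's profit: π_H = (86 - 3Q)q_H - (24q_H). Setting ∂π_H/∂q_H = 0: 62 - 6q_H - 3(q_A) = 0.
Apex's first-order condition: 68 - 6q_A - 3(q_H) = 0.
Best responses: q_H = (62 - 3q_A)/6, q_A = (68 - 3q_H)/6.
Substituting one into the other gives q_H = 56/9 and q_A = 74/9.
Total output Q = 130/9, so price P = 86 - 3·(130/9) = 128/3.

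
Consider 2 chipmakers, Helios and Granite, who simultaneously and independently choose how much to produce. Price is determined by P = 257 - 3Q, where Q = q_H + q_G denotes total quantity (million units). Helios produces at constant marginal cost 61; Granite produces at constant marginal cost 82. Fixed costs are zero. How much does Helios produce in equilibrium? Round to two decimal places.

Helios's profit: π_H = (257 - 3Q)q_H - (61q_H). Setting ∂π_H/∂q_H = 0: 196 - 6q_H - 3(q_G) = 0.
Granite's first-order condition: 175 - 6q_G - 3(q_H) = 0.
Rearranging gives the reaction functions q_H = (196 - 3q_G)/6 and q_G = (175 - 3q_H)/6.
Substituting one into the other gives q_H = 217/9 and q_G = 154/9.

24.11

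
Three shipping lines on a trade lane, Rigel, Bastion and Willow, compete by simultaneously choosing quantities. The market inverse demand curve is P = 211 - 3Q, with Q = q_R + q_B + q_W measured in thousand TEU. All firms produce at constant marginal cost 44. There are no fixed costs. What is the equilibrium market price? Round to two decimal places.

85.75

A representative firm's profit is π_i = q_i(211 - 3Q) - 44q_i.
First-order condition (treating rivals' output as given): 167 - 6q_i - 3·Σ_{j≠i} q_j = 0.
With identical firms every q_j equals q_i, so Σ_{j≠i} q_j = 2q_i and 167 = 12q_i, giving q_i = 167/12.
Total output Q = 167/4, so price P = 211 - 3·(167/4) = 343/4.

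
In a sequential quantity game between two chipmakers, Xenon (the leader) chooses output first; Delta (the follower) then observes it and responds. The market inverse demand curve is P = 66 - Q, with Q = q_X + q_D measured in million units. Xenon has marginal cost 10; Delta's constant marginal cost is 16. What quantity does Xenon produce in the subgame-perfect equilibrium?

Solve by backward induction. Given q_X, the follower Delta maximises π_D = (66 - q_X - q_D)q_D - 16q_D.
Follower FOC: 50 - q_X - 2q_D = 0, so q_D(q_X) = (50 - q_X)/2.
The leader anticipates this reaction. Substituting into P = 66 - Q gives P = 41 - (1/2)q_X, so π_X = (41 - (1/2)q_X)q_X - 10q_X.
Maximising: ∂π_X/∂q_X = 31 - q_X = 0, giving q_X = 31.
Then q_D = (50 - 31)/2 = 19/2.

31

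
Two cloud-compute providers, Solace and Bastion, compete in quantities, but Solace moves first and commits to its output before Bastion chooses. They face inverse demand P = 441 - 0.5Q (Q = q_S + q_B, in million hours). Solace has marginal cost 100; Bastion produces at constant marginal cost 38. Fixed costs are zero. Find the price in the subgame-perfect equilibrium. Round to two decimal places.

Solve by backward induction. Given q_S, the follower Bastion maximises π_B = (441 - (1/2)q_S - (1/2)q_B)q_B - 38q_B.
Follower FOC: 403 - (1/2)q_S - q_B = 0, so q_B(q_S) = (403 - (1/2)q_S).
The leader anticipates this reaction. Substituting into P = 441 - 0.5Q gives P = 479/2 - (1/4)q_S, so π_S = (479/2 - (1/4)q_S)q_S - 100q_S.
The leader's first-order condition 279/2 - (1/2)q_S = 0 yields q_S = 279.
Then q_B = (403 - (1/2)·279) = 527/2.
Total output Q = 1085/2, so price P = 441 - (1/2)·(1085/2) = 679/4.

169.75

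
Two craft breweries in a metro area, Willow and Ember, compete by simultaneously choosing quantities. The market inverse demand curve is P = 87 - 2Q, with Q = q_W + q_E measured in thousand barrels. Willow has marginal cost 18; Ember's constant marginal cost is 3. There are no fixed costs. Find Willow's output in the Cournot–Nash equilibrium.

Willow's profit: π_W = (87 - 2Q)q_W - (18q_W). Setting ∂π_W/∂q_W = 0: 69 - 4q_W - 2(q_E) = 0.
Ember's profit: π_E = (87 - 2Q)q_E - (3q_E). Setting ∂π_E/∂q_E = 0: 84 - 4q_E - 2(q_W) = 0.
Best responses: q_W = (69 - 2q_E)/4, q_E = (84 - 2q_W)/4.
Substituting one into the other gives q_W = 9 and q_E = 33/2.

9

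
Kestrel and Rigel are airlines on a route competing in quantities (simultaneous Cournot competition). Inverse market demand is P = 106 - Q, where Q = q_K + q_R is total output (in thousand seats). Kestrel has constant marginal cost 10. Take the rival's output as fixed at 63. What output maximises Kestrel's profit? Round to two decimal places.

16.50

With the rival's output fixed at 63, Kestrel's profit is π_K = (106 - 63 - q_K)q_K - (10q_K) = (43 - q_K)q_K - (10q_K).
∂π_K/∂q_K = 33 - 2q_K = 0, so q_K = 33/2.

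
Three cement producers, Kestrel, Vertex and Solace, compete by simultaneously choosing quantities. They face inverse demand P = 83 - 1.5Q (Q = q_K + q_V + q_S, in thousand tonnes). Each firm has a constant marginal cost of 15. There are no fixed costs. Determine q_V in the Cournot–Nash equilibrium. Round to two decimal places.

11.33

A representative firm's profit is π_i = q_i(83 - 1.5Q) - 15q_i.
Setting ∂π_i/∂q_i = 0 with rivals' quantities fixed: 68 - 3q_i - (3/2)·Σ_{j≠i} q_j = 0.
With identical firms every q_j equals q_i, so Σ_{j≠i} q_j = 2q_i and 68 = 6q_i, giving q_i = 34/3.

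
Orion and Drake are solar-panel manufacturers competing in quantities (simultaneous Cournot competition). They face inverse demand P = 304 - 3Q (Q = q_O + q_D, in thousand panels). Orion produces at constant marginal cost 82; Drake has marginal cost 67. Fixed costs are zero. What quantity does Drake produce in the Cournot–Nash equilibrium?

28

Orion's profit: π_O = (304 - 3Q)q_O - (82q_O). Setting ∂π_O/∂q_O = 0: 222 - 6q_O - 3(q_D) = 0.
Drake's profit: π_D = (304 - 3Q)q_D - (67q_D). Setting ∂π_D/∂q_D = 0: 237 - 6q_D - 3(q_O) = 0.
So q_O = (222 - 3q_D)/6 and q_D = (237 - 3q_O)/6.
Substituting one into the other gives q_O = 23 and q_D = 28.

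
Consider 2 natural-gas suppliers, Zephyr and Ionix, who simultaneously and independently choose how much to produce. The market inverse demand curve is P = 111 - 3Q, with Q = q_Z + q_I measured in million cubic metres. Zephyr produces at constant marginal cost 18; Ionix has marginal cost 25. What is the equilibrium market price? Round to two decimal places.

51.33

Zephyr's profit: π_Z = (111 - 3Q)q_Z - (18q_Z). Setting ∂π_Z/∂q_Z = 0: 93 - 6q_Z - 3(q_I) = 0.
Ionix's profit: π_I = (111 - 3Q)q_I - (25q_I). Setting ∂π_I/∂q_I = 0: 86 - 6q_I - 3(q_Z) = 0.
Best responses: q_Z = (93 - 3q_I)/6, q_I = (86 - 3q_Z)/6.
Substituting one into the other gives q_Z = 100/9 and q_I = 79/9.
Total output Q = 179/9, so price P = 111 - 3·(179/9) = 154/3.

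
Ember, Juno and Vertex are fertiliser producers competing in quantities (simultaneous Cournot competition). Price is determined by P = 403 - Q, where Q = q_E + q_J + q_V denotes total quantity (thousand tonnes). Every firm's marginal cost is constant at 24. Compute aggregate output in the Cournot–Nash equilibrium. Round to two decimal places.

Each firm earns π_i = (403 - Q)q_i - 24q_i.
Setting ∂π_i/∂q_i = 0 with rivals' quantities fixed: 379 - 2q_i - Σ_{j≠i} q_j = 0.
With identical firms every q_j equals q_i, so Σ_{j≠i} q_j = 2q_i and 379 = 4q_i, giving q_i = 379/4.
Total output Q = 379/4 + 379/4 + 379/4 = 1137/4.

284.25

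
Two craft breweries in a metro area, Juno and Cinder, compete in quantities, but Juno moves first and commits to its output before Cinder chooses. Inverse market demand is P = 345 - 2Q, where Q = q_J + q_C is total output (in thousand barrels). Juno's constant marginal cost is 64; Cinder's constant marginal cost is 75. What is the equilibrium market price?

The follower Cinder best-responds to any q_J: π_C = (345 - 2Q)q_C - 75q_C.
Setting the follower's marginal profit to zero, 270 - 2q_J - 4q_C = 0, i.e. q_C = (270 - 2q_J)/4.
Juno substitutes q_C(q_J) into its own profit: π_J = q_J(345 - 2q_J - (270 - 2q_J)/2) - 64q_J = (210 - q_J)q_J - 64q_J.
The leader's first-order condition 146 - 2q_J = 0 yields q_J = 73.
Then q_C = (270 - 2·73)/4 = 31.
Total output Q = 104, so price P = 345 - 2·104 = 137.

137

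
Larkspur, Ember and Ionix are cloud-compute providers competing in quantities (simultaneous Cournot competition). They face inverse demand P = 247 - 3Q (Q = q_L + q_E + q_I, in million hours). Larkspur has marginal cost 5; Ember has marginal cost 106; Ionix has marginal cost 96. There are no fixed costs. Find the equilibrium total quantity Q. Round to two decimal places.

Larkspur's profit: π_L = (247 - 3Q)q_L - (5q_L). Setting ∂π_L/∂q_L = 0: 242 - 6q_L - 3(q_E + q_I) = 0.
Ember's profit: π_E = (247 - 3Q)q_E - (106q_E). Setting ∂π_E/∂q_E = 0: 141 - 6q_E - 3(q_L + q_I) = 0.
Ionix's first-order condition: 151 - 6q_I - 3(q_L + q_E) = 0.
Summing all 3 equations gives 534 − 12Q = 0, hence Q = 89/2.
Back-substituting: q_L = (242 − 267/2)/3 = 217/6, q_E = (141 − 267/2)/3 = 5/2, q_I = (151 − 267/2)/3 = 35/6.
Total output Q = 217/6 + 5/2 + 35/6 = 89/2.

44.50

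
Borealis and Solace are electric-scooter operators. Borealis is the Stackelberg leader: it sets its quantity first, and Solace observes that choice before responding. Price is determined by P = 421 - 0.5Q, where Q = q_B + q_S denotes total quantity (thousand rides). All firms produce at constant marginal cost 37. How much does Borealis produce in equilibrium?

384

Solve by backward induction. Given q_B, the follower Solace maximises π_S = (421 - (1/2)q_B - (1/2)q_S)q_S - 37q_S.
∂π_S/∂q_S = 384 - (1/2)q_B - q_S = 0 gives the reaction function q_S = (384 - (1/2)q_B).
The leader anticipates this reaction. Substituting into P = 421 - 0.5Q gives P = 229 - (1/4)q_B, so π_B = (229 - (1/4)q_B)q_B - 37q_B.
Maximising: ∂π_B/∂q_B = 192 - (1/2)q_B = 0, giving q_B = 384.
Then q_S = (384 - (1/2)·384) = 192.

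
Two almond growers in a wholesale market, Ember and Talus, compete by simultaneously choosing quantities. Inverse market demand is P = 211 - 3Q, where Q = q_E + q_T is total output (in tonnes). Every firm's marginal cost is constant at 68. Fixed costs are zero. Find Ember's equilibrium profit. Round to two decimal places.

Each firm earns π_i = (211 - 3Q)q_i - 68q_i.
Setting ∂π_i/∂q_i = 0 with rivals' quantities fixed: 143 - 6q_i - 3q_j = 0.
By symmetry each firm produces the same amount; substituting q_j = q_i yields q_i = 143/9.
Price P = 211 - 3·(286/9) = 347/3.
Ember's profit: (347/3 - 68)·(143/9) = 757.3704.

757.37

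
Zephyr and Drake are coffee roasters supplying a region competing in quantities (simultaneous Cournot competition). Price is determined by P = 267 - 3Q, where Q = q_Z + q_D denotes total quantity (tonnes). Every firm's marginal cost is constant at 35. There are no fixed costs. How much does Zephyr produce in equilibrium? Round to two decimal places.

25.78

A representative firm's profit is π_i = q_i(267 - 3Q) - 35q_i.
First-order condition (treating rivals' output as given): 232 - 6q_i - 3q_j = 0.
With identical firms every q_j equals q_i, so q_j = q_i and 232 = 9q_i, giving q_i = 232/9.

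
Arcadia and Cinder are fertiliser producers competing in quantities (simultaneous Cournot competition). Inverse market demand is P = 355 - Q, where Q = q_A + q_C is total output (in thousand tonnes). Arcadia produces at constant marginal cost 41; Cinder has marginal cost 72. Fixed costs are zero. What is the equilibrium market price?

Arcadia's profit: π_A = (355 - Q)q_A - (41q_A). Setting ∂π_A/∂q_A = 0: 314 - 2q_A - (q_C) = 0.
Cinder's profit: π_C = (355 - Q)q_C - (72q_C). Setting ∂π_C/∂q_C = 0: 283 - 2q_C - (q_A) = 0.
Rearranging gives the reaction functions q_A = (314 - q_C)/2 and q_C = (283 - q_A)/2.
Solving the pair: q_A = 115, q_C = 84.
Total output Q = 199, so price P = 355 - 199 = 156.

156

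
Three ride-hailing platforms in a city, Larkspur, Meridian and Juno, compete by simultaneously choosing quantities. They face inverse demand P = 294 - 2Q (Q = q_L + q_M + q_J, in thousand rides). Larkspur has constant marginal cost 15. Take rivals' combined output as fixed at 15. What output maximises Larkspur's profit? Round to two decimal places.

62.25

With rivals' combined output fixed at 15, Larkspur's profit is π_L = (294 - 2·15 - 2q_L)q_L - (15q_L) = (264 - 2q_L)q_L - (15q_L).
∂π_L/∂q_L = 249 - 4q_L = 0, so q_L = 249/4.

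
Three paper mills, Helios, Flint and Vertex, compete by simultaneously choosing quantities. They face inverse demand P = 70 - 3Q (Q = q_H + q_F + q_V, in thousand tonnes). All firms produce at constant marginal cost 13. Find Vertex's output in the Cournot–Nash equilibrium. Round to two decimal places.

A representative firm's profit is π_i = q_i(70 - 3Q) - 13q_i.
First-order condition (treating rivals' output as given): 57 - 6q_i - 3·Σ_{j≠i} q_j = 0.
By symmetry each firm produces the same amount; substituting Σ_{j≠i} q_j = 2q_i yields q_i = 57/12 = 19/4.

4.75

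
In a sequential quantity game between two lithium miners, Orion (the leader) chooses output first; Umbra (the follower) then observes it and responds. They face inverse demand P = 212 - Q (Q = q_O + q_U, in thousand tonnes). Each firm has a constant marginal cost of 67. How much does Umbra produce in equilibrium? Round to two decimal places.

Solve by backward induction. Given q_O, the follower Umbra maximises π_U = (212 - q_O - q_U)q_U - 67q_U.
∂π_U/∂q_U = 145 - q_O - 2q_U = 0 gives the reaction function q_U = (145 - q_O)/2.
The leader anticipates this reaction. Substituting into P = 212 - Q gives P = 279/2 - (1/2)q_O, so π_O = (279/2 - (1/2)q_O)q_O - 67q_O.
Maximising: ∂π_O/∂q_O = 145/2 - q_O = 0, giving q_O = 145/2.
Then q_U = (145 - 145/2)/2 = 145/4.

36.25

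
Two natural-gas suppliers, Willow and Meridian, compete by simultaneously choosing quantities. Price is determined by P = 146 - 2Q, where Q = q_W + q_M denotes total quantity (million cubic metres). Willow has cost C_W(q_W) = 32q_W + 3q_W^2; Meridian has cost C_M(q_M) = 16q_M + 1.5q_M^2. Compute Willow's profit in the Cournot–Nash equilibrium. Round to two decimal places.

Willow's profit: π_W = (146 - 2Q)q_W - (32q_W + 3q_W²). Setting ∂π_W/∂q_W = 0: 114 - 10q_W - 2(q_M) = 0.
Meridian's profit: π_M = (146 - 2Q)q_M - (16q_M + (3/2)q_M²). Setting ∂π_M/∂q_M = 0: 130 - 7q_M - 2(q_W) = 0.
Rearranging gives the reaction functions q_W = (114 - 2q_M)/10 and q_M = (130 - 2q_W)/7.
Substituting one into the other gives q_W = 269/33 and q_M = 536/33.
Price P = 146 - 2·(805/33) = 97.2121.
Willow's profit: 97.2121·(269/33) - 32·(269/33) - 3(269/33)² = 332.2360.

332.24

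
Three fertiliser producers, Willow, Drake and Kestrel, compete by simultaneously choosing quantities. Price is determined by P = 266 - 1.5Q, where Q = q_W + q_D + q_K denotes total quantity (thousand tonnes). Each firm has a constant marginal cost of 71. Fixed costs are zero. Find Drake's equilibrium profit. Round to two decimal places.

A representative firm's profit is π_i = q_i(266 - 1.5Q) - 71q_i.
First-order condition (treating rivals' output as given): 195 - 3q_i - (3/2)·Σ_{j≠i} q_j = 0.
With identical firms every q_j equals q_i, so Σ_{j≠i} q_j = 2q_i and 195 = 6q_i, giving q_i = 65/2.
Price P = 266 - (3/2)·(195/2) = 479/4.
Drake's profit: (479/4 - 71)·(65/2) = 1584.3750.

1584.38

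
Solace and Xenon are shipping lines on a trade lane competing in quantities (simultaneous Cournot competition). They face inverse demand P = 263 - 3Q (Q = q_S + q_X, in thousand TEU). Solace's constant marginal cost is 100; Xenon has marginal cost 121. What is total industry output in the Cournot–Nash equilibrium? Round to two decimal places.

33.89

Solace's profit: π_S = (263 - 3Q)q_S - (100q_S). Setting ∂π_S/∂q_S = 0: 163 - 6q_S - 3(q_X) = 0.
Xenon's first-order condition: 142 - 6q_X - 3(q_S) = 0.
Best responses: q_S = (163 - 3q_X)/6, q_X = (142 - 3q_S)/6.
Substituting one into the other gives q_S = 184/9 and q_X = 121/9.
Total output Q = 184/9 + 121/9 = 305/9.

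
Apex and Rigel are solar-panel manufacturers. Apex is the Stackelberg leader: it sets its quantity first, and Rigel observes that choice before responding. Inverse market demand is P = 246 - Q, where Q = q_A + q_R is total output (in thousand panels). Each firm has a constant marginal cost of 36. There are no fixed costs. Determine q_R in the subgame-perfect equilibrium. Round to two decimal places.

52.50

The follower Rigel best-responds to any q_A: π_R = (246 - Q)q_R - 36q_R.
∂π_R/∂q_R = 210 - q_A - 2q_R = 0 gives the reaction function q_R = (210 - q_A)/2.
The leader anticipates this reaction. Substituting into P = 246 - Q gives P = 141 - (1/2)q_A, so π_A = (141 - (1/2)q_A)q_A - 36q_A.
Leader FOC: 105 - q_A = 0, so q_A = 105.
Then q_R = (210 - 105)/2 = 105/2.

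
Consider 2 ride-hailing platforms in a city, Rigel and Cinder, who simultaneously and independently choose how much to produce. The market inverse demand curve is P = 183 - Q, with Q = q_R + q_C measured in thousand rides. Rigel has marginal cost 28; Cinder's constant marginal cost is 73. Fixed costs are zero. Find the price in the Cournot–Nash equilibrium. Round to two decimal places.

94.67

Rigel's profit: π_R = (183 - Q)q_R - (28q_R). Setting ∂π_R/∂q_R = 0: 155 - 2q_R - (q_C) = 0.
Cinder's profit: π_C = (183 - Q)q_C - (73q_C). Setting ∂π_C/∂q_C = 0: 110 - 2q_C - (q_R) = 0.
Best responses: q_R = (155 - q_C)/2, q_C = (110 - q_R)/2.
Solving the pair: q_R = 200/3, q_C = 65/3.
Total output Q = 265/3, so price P = 183 - 265/3 = 284/3.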